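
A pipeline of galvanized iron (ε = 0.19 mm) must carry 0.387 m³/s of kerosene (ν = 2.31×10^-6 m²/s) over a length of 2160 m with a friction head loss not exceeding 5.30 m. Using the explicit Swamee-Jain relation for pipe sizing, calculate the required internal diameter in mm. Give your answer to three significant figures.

Swamee-Jain (Type III): D = 0.66·[ε^1.25·(LQ²/(gh_f))^4.75 + ν·Q^9.4·(L/(gh_f))^5.2]^0.04
LQ²/(gh_f) = 6.222; L/(gh_f) = 41.54
Term 1 = ε^1.25·(…)^4.75 = 0.132; Term 2 = ν·Q^9.4·(…)^5.2 = 0.0802
D = 0.66·(0.132 + 0.0802)^0.04 = 0.6203 m = 620 mm
Check: V = 1.28 m/s, Re = 3.44×10^5, f = 0.01690, h_f = 4.92 m ≈ 5.30 m ✓

D ≈ 620 mm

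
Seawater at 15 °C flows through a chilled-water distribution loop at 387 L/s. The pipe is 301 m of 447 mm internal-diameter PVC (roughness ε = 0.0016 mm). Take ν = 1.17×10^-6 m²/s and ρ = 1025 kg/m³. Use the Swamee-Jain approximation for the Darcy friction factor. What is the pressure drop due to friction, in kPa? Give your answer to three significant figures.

V = 4Q/(πD²) = 4·0.387/(π·0.447²) = 2.466 m/s
Re = VD/ν = 2.466·0.447/1.17×10^-6 = 9.42×10^5 → turbulent
ε/D = 0.0016/447 = 3.58×10^-6
Swamee-Jain: f = 0.01181
h_f = f(L/D)V²/(2g) = 0.01181·(301/0.447)·2.466²/(2·9.81) = 2.465 m
Δp = ρg·h_f = 1025·9.81·2.465 = 24.79 kPa

Δp ≈ 24.8 kPa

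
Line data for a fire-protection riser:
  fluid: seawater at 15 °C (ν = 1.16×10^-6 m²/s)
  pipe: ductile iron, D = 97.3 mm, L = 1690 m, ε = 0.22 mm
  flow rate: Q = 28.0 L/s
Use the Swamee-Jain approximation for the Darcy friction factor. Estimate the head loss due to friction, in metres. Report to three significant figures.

h_f ≈ 312 m

V = 4Q/(πD²) = 4·0.0280/(π·0.0973²) = 3.766 m/s
Re = VD/ν = 3.766·0.0973/1.16×10^-6 = 3.16×10^5 → turbulent
ε/D = 0.22/97.3 = 0.00226
Swamee-Jain: f = 0.02487
h_f = f(L/D)V²/(2g) = 0.02487·(1690/0.0973)·3.766²/(2·9.81) = 312.2 m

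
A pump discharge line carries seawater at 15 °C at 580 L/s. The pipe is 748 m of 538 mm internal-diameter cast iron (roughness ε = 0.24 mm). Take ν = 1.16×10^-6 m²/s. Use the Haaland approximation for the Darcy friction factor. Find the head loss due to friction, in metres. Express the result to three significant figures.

V = 4Q/(πD²) = 4·0.580/(π·0.538²) = 2.551 m/s
Re = VD/ν = 2.551·0.538/1.16×10^-6 = 1.18×10^6 → turbulent
ε/D = 0.24/538 = 4.46×10^-4
Haaland: f = 0.01672
h_f = f(L/D)V²/(2g) = 0.01672·(748/0.538)·2.551²/(2·9.81) = 7.712 m

h_f ≈ 7.71 m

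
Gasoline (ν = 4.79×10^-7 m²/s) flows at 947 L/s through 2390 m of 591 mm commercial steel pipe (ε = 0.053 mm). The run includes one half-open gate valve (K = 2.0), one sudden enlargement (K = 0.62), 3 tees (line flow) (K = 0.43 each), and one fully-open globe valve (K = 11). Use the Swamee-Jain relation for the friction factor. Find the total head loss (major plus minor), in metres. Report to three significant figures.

V = 4Q/(πD²) = 3.452 m/s; V²/2g = 0.6074 m
Re = 4.26×10^6, ε/D = 8.97×10^-5 → f = 0.01226 (Swamee-Jain)
Major: h_f = f(L/D)·V²/2g = 0.01226·4044·0.6074 = 30.10 m
Minor: ΣK = 14.9; h_m = ΣK·V²/2g = 9.056 m
Total H_L = 30.10 + 9.056 = 39.16 m

H_L ≈ 39.2 m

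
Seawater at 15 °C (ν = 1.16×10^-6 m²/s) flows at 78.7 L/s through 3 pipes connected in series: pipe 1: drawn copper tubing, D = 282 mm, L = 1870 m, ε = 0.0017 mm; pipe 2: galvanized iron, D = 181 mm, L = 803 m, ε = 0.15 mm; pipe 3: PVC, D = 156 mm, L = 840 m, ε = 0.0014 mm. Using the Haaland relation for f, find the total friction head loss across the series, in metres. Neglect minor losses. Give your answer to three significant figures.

H ≈ 109 m

Pipe 1: V = 1.260 m/s, Re = 3.06×10^5, ε/D = 6.03×10^-6, f = 0.01433, h_1 = f(L/D)V²/2g = 7.692 m
Pipe 2: V = 3.059 m/s, Re = 4.77×10^5, ε/D = 8.29×10^-4, f = 0.01943, h_2 = f(L/D)V²/2g = 41.10 m
Pipe 3: V = 4.118 m/s, Re = 5.54×10^5, ε/D = 8.97×10^-6, f = 0.01294, h_3 = f(L/D)V²/2g = 60.19 m
Series → Q common, losses add: H = Σh = 109.0 m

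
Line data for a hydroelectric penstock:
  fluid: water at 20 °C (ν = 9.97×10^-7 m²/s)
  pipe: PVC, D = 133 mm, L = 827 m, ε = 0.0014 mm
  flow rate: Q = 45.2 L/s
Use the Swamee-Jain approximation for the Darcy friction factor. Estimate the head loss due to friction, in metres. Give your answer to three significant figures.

h_f ≈ 45.6 m

V = 4Q/(πD²) = 4·0.0452/(π·0.133²) = 3.253 m/s
Re = VD/ν = 3.253·0.133/9.97×10^-7 = 4.34×10^5 → turbulent
ε/D = 0.0014/133 = 1.05×10^-5
Swamee-Jain: f = 0.01358
h_f = f(L/D)V²/(2g) = 0.01358·(827/0.133)·3.253²/(2·9.81) = 45.57 m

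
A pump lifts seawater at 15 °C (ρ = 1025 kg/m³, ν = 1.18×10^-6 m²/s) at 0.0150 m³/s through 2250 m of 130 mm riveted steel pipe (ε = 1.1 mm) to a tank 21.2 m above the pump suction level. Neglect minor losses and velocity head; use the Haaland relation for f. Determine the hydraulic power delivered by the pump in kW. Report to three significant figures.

P_hyd ≈ 9.39 kW

V = 4Q/(πD²) = 1.130 m/s; Re = 1.25×10^5; ε/D = 0.00846; f = 0.03642
h_f = f(L/D)V²/2g = 41.03 m
Total head H = z + h_f = 21.2 + 41.03 = 62.23 m
P_hyd = ρgQH = 1025·9.81·0.0150·62.23 = 9.386 kW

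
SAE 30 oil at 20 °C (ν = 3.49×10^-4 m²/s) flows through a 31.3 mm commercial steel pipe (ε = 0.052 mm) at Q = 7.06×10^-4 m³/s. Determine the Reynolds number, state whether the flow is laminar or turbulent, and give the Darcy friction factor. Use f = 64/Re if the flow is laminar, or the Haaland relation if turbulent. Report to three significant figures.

Re ≈ 82.3; laminar; f = 64/Re ≈ 0.778

V = 4Q/(πD²) = 0.9175 m/s
Re = VD/ν = 0.9175·0.0313/3.49×10^-4 = 82.3
Re < 2300 → laminar → f = 64/Re = 0.7777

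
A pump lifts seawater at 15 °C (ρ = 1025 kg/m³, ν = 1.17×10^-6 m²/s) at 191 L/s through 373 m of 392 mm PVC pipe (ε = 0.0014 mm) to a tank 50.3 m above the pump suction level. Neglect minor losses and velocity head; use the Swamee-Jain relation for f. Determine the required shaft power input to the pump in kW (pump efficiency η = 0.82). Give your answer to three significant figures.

V = 4Q/(πD²) = 1.583 m/s; Re = 5.30×10^5; ε/D = 3.57×10^-6; f = 0.01301
h_f = f(L/D)V²/2g = 1.581 m
Total head H = z + h_f = 50.3 + 1.581 = 51.88 m
P_hyd = ρgQH = 1025·9.81·0.191·51.88 = 99.64 kW
P_shaft = P_hyd/η = 99.64/0.82 = 121.5 kW

P_shaft ≈ 122 kW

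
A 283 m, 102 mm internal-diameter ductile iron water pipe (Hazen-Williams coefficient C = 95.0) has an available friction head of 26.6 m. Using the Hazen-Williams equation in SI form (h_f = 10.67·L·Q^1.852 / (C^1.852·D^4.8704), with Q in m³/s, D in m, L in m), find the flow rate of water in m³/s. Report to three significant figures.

Q ≈ 0.0182 m³/s

Rearranging: Q = [h_f·C^1.852·D^4.8704 / (10.67·L)]^(1/1.852)
Q = [26.6·95.0^1.852·0.102^4.8704 / (10.67·283)]^0.540 = 0.01823 m³/s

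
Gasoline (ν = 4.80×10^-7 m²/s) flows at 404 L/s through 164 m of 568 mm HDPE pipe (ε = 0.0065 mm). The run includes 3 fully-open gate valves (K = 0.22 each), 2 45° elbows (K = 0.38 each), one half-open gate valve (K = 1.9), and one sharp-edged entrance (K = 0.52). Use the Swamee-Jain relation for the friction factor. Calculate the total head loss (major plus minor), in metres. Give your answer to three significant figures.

H_L ≈ 0.904 m

V = 4Q/(πD²) = 1.594 m/s; V²/2g = 0.1296 m
Re = 1.89×10^6, ε/D = 1.14×10^-5 → f = 0.01087 (Swamee-Jain)
Major: h_f = f(L/D)·V²/2g = 0.01087·288.7·0.1296 = 0.4066 m
Minor: ΣK = 3.84; h_m = ΣK·V²/2g = 0.4975 m
Total H_L = 0.4066 + 0.4975 = 0.9041 m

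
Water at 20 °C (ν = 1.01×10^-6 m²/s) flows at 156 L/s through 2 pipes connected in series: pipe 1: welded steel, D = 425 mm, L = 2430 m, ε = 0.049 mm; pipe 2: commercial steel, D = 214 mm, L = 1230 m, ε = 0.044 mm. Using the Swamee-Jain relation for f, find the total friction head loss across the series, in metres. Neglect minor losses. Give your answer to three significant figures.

Pipe 1: V = 1.100 m/s, Re = 4.63×10^5, ε/D = 1.15×10^-4, f = 0.01477, h_1 = f(L/D)V²/2g = 5.205 m
Pipe 2: V = 4.337 m/s, Re = 9.19×10^5, ε/D = 2.06×10^-4, f = 0.01490, h_2 = f(L/D)V²/2g = 82.13 m
Series → Q common, losses add: H = Σh = 87.33 m

H ≈ 87.3 m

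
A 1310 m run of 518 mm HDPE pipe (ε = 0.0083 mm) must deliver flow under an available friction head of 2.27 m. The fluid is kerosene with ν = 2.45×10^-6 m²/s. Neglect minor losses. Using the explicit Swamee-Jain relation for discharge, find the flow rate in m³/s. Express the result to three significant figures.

Swamee-Jain (Type II): Q = -0.965·√(gD⁵h_f/L)·ln[ε/(3.7D) + √(3.17ν²L/(gD³h_f))]
√(gD⁵h_f/L) = √(9.81·0.518⁵·2.27/1310) = 0.02518
ε/(3.7D) = 4.33×10^-6; √(3.17ν²L/(gD³h_f)) = 8.97×10^-5
Q = -0.965·0.02518·ln(9.407×10^-5) = 0.2253 m³/s
Check: V = 1.07 m/s, Re = 2.26×10^5, f = 0.01533, h_f = 2.26 m ≈ 2.27 m ✓

Q ≈ 0.225 m³/s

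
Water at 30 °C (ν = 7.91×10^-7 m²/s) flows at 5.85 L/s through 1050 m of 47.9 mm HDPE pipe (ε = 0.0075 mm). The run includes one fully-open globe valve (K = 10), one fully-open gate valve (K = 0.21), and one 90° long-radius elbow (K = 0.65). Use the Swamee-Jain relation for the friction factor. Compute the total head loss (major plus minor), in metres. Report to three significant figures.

V = 4Q/(πD²) = 3.246 m/s; V²/2g = 0.5371 m
Re = 1.97×10^5, ε/D = 1.57×10^-4 → f = 0.01686 (Swamee-Jain)
Major: h_f = f(L/D)·V²/2g = 0.01686·21921·0.5371 = 198.5 m
Minor: ΣK = 10.9; h_m = ΣK·V²/2g = 5.833 m
Total H_L = 198.5 + 5.833 = 204.4 m

H_L ≈ 204 m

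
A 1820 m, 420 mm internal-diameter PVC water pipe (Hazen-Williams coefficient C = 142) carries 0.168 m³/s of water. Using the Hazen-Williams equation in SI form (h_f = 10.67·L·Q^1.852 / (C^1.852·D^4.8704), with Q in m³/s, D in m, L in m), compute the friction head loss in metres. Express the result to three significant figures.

h_f ≈ 5.04 m

h_f = 10.67·1820·0.168^1.852 / (142^1.852·0.420^4.8704) = 5.040 m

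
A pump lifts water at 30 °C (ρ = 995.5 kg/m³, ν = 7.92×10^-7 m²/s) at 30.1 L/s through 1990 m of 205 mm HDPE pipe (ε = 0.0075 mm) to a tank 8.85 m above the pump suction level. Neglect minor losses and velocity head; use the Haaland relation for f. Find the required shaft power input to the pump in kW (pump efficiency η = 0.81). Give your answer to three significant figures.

P_shaft ≈ 5.49 kW

V = 4Q/(πD²) = 0.9119 m/s; Re = 2.36×10^5; ε/D = 3.66×10^-5; f = 0.01528
h_f = f(L/D)V²/2g = 6.286 m
Total head H = z + h_f = 8.85 + 6.286 = 15.14 m
P_hyd = ρgQH = 995.5·9.81·0.0301·15.14 = 4.449 kW
P_shaft = P_hyd/η = 4.449/0.81 = 5.493 kW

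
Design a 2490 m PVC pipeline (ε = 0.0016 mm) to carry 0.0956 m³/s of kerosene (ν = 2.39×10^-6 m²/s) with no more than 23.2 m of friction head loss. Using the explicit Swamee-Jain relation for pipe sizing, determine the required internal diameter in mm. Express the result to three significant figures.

Swamee-Jain (Type III): D = 0.66·[ε^1.25·(LQ²/(gh_f))^4.75 + ν·Q^9.4·(L/(gh_f))^5.2]^0.04
LQ²/(gh_f) = 0.09999; L/(gh_f) = 10.94
Term 1 = ε^1.25·(…)^4.75 = 1.01×10^-12; Term 2 = ν·Q^9.4·(…)^5.2 = 1.58×10^-10
D = 0.66·(1.01×10^-12 + 1.58×10^-10)^0.04 = 0.2676 m = 268 mm
Check: V = 1.70 m/s, Re = 1.90×10^5, f = 0.01574, h_f = 21.5 m ≈ 23.2 m ✓

D ≈ 268 mm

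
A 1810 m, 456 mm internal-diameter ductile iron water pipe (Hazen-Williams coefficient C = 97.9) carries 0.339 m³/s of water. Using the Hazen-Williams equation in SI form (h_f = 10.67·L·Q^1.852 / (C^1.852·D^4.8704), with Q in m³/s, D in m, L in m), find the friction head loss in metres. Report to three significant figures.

h_f = 10.67·1810·0.339^1.852 / (97.9^1.852·0.456^4.8704) = 24.54 m

h_f ≈ 24.5 m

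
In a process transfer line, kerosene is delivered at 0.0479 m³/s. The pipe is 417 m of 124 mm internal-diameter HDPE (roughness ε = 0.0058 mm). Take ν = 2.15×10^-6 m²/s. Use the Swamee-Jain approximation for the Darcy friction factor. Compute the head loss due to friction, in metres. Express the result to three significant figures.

h_f ≈ 42.0 m

V = 4Q/(πD²) = 4·0.0479/(π·0.124²) = 3.966 m/s
Re = VD/ν = 3.966·0.124/2.15×10^-6 = 2.29×10^5 → turbulent
ε/D = 0.0058/124 = 4.68×10^-5
Swamee-Jain: f = 0.01559
h_f = f(L/D)V²/(2g) = 0.01559·(417/0.124)·3.966²/(2·9.81) = 42.03 m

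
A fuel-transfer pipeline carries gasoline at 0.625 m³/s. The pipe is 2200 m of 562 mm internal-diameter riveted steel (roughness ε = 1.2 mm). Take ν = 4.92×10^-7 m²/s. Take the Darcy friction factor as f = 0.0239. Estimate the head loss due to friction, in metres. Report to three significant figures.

h_f ≈ 30.3 m

V = 4Q/(πD²) = 4·0.625/(π·0.562²) = 2.520 m/s
h_f = f(L/D)V²/(2g) = 0.02390·(2200/0.562)·2.520²/(2·9.81) = 30.27 m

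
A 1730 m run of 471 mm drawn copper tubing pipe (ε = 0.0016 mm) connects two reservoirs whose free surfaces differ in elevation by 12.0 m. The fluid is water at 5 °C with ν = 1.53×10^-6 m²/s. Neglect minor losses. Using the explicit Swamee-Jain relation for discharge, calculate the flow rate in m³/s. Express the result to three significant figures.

Swamee-Jain (Type II): Q = -0.965·√(gD⁵h_f/L)·ln[ε/(3.7D) + √(3.17ν²L/(gD³h_f))]
√(gD⁵h_f/L) = √(9.81·0.471⁵·12.0/1730) = 0.03971
ε/(3.7D) = 9.18×10^-7; √(3.17ν²L/(gD³h_f)) = 3.23×10^-5
Q = -0.965·0.03971·ln(3.322×10^-5) = 0.3952 m³/s
Check: V = 2.27 m/s, Re = 6.98×10^5, f = 0.01241, h_f = 12.0 m ≈ 12.0 m ✓

Q ≈ 0.395 m³/s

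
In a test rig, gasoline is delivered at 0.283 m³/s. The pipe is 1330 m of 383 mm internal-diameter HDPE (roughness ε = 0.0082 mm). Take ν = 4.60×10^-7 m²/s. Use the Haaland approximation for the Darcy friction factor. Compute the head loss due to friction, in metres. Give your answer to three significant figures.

h_f ≈ 11.7 m

V = 4Q/(πD²) = 4·0.283/(π·0.383²) = 2.456 m/s
Re = VD/ν = 2.456·0.383/4.60×10^-7 = 2.05×10^6 → turbulent
ε/D = 0.0082/383 = 2.14×10^-5
Haaland: f = 0.01095
h_f = f(L/D)V²/(2g) = 0.01095·(1330/0.383)·2.456²/(2·9.81) = 11.69 m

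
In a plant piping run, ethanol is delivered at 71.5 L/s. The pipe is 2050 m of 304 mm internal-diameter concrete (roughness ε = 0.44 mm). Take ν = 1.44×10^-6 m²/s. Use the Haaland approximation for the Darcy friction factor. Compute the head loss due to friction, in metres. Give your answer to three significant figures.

V = 4Q/(πD²) = 4·0.0715/(π·0.304²) = 0.9851 m/s
Re = VD/ν = 0.9851·0.304/1.44×10^-6 = 2.08×10^5 → turbulent
ε/D = 0.44/304 = 0.00145
Haaland: f = 0.02251
h_f = f(L/D)V²/(2g) = 0.02251·(2050/0.304)·0.9851²/(2·9.81) = 7.507 m

h_f ≈ 7.51 m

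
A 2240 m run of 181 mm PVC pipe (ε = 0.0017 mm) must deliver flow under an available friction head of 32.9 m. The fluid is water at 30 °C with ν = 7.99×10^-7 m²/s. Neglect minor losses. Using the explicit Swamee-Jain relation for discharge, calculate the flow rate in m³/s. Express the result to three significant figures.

Swamee-Jain (Type II): Q = -0.965·√(gD⁵h_f/L)·ln[ε/(3.7D) + √(3.17ν²L/(gD³h_f))]
√(gD⁵h_f/L) = √(9.81·0.181⁵·32.9/2240) = 0.005291
ε/(3.7D) = 2.54×10^-6; √(3.17ν²L/(gD³h_f)) = 4.87×10^-5
Q = -0.965·0.005291·ln(5.121×10^-5) = 0.05044 m³/s
Check: V = 1.96 m/s, Re = 4.44×10^5, f = 0.01351, h_f = 32.8 m ≈ 32.9 m ✓

Q ≈ 0.0504 m³/s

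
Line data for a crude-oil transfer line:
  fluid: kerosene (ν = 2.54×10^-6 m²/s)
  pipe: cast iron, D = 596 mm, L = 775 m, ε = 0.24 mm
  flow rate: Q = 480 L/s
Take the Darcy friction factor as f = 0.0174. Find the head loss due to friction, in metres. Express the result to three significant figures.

V = 4Q/(πD²) = 4·0.480/(π·0.596²) = 1.721 m/s
h_f = f(L/D)V²/(2g) = 0.01740·(775/0.596)·1.721²/(2·9.81) = 3.414 m

h_f ≈ 3.41 m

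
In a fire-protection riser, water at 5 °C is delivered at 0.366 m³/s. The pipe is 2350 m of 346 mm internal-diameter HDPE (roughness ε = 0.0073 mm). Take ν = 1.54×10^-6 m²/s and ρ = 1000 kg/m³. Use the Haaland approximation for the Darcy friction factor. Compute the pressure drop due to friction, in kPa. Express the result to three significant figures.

Δp ≈ 628 kPa

V = 4Q/(πD²) = 4·0.366/(π·0.346²) = 3.893 m/s
Re = VD/ν = 3.893·0.346/1.54×10^-6 = 8.75×10^5 → turbulent
ε/D = 0.0073/346 = 2.11×10^-5
Haaland: f = 0.01221
h_f = f(L/D)V²/(2g) = 0.01221·(2350/0.346)·3.893²/(2·9.81) = 64.07 m
Δp = ρg·h_f = 1000·9.81·64.07 = 628.5 kPa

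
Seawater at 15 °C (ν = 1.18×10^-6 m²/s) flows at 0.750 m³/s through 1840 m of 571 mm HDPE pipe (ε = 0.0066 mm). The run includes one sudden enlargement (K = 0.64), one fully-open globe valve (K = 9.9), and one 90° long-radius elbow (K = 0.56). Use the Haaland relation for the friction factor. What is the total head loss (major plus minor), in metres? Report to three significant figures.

H_L ≈ 20.6 m

V = 4Q/(πD²) = 2.929 m/s; V²/2g = 0.4372 m
Re = 1.42×10^6, ε/D = 1.16×10^-5 → f = 0.01120 (Haaland)
Major: h_f = f(L/D)·V²/2g = 0.01120·3222·0.4372 = 15.79 m
Minor: ΣK = 11.1; h_m = ΣK·V²/2g = 4.853 m
Total H_L = 15.79 + 4.853 = 20.64 m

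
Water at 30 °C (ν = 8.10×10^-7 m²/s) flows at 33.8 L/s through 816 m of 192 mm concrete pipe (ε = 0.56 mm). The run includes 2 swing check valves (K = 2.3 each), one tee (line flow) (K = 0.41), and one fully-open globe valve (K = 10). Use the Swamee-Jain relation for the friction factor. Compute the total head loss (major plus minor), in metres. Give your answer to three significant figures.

H_L ≈ 8.90 m

V = 4Q/(πD²) = 1.167 m/s; V²/2g = 0.06946 m
Re = 2.77×10^5, ε/D = 0.00292 → f = 0.02661 (Swamee-Jain)
Major: h_f = f(L/D)·V²/2g = 0.02661·4250·0.06946 = 7.856 m
Minor: ΣK = 15.0; h_m = ΣK·V²/2g = 1.043 m
Total H_L = 7.856 + 1.043 = 8.899 m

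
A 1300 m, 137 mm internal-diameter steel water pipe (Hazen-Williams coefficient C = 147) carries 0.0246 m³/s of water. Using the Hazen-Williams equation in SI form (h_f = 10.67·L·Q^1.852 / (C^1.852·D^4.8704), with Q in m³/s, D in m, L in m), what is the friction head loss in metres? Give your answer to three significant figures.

h_f = 10.67·1300·0.0246^1.852 / (147^1.852·0.137^4.8704) = 22.53 m

h_f ≈ 22.5 m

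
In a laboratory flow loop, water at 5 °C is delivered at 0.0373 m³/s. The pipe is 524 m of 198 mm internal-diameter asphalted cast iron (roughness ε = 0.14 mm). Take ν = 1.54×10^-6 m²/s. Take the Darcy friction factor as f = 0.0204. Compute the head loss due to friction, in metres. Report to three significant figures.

V = 4Q/(πD²) = 4·0.0373/(π·0.198²) = 1.211 m/s
h_f = f(L/D)V²/(2g) = 0.02040·(524/0.198)·1.211²/(2·9.81) = 4.038 m

h_f ≈ 4.04 m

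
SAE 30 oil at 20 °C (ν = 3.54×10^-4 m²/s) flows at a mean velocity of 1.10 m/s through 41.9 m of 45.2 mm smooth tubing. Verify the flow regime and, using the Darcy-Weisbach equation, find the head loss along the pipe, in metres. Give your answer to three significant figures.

Re = VD/ν = 1.10·0.04520/3.54×10^-4 = 140 → laminar (Re < 2300)
f = 64/Re = 0.4557
h_f = f(L/D)V²/(2g) = 0.4557·(41.9/0.04520)·1.10²/(2·9.81) = 26.05 m

h_f ≈ 26.1 m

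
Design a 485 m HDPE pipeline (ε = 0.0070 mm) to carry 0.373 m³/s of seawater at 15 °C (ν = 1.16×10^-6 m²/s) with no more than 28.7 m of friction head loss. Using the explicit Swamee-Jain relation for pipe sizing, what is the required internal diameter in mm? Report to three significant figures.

Swamee-Jain (Type III): D = 0.66·[ε^1.25·(LQ²/(gh_f))^4.75 + ν·Q^9.4·(L/(gh_f))^5.2]^0.04
LQ²/(gh_f) = 0.2397; L/(gh_f) = 1.723
Term 1 = ε^1.25·(…)^4.75 = 4.07×10^-10; Term 2 = ν·Q^9.4·(…)^5.2 = 1.85×10^-9
D = 0.66·(4.07×10^-10 + 1.85×10^-9)^0.04 = 0.2976 m = 298 mm
Check: V = 5.36 m/s, Re = 1.38×10^6, f = 0.01167, h_f = 27.9 m ≈ 28.7 m ✓

D ≈ 298 mm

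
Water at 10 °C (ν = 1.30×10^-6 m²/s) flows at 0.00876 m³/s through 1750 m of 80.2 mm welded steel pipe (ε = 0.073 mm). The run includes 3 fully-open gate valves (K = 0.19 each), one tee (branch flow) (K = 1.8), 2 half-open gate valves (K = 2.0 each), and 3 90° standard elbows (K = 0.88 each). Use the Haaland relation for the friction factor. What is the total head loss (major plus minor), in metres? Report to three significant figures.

V = 4Q/(πD²) = 1.734 m/s; V²/2g = 0.1533 m
Re = 1.07×10^5, ε/D = 9.10×10^-4 → f = 0.02152 (Haaland)
Major: h_f = f(L/D)·V²/2g = 0.02152·21820·0.1533 = 71.95 m
Minor: ΣK = 9.01; h_m = ΣK·V²/2g = 1.381 m
Total H_L = 71.95 + 1.381 = 73.33 m

H_L ≈ 73.3 m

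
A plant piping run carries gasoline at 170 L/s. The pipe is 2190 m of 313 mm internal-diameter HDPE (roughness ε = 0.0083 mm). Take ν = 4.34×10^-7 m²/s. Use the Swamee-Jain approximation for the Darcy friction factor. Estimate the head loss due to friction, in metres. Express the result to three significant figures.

h_f ≈ 20.1 m

V = 4Q/(πD²) = 4·0.170/(π·0.313²) = 2.209 m/s
Re = VD/ν = 2.209·0.313/4.34×10^-7 = 1.59×10^6 → turbulent
ε/D = 0.0083/313 = 2.65×10^-5
Swamee-Jain: f = 0.01154
h_f = f(L/D)V²/(2g) = 0.01154·(2190/0.313)·2.209²/(2·9.81) = 20.09 m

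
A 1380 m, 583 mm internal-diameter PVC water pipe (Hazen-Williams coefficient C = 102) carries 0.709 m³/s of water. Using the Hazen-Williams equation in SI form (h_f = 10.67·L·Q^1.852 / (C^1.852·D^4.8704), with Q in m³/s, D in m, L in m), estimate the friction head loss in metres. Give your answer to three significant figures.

h_f ≈ 20.5 m

h_f = 10.67·1380·0.709^1.852 / (102^1.852·0.583^4.8704) = 20.55 m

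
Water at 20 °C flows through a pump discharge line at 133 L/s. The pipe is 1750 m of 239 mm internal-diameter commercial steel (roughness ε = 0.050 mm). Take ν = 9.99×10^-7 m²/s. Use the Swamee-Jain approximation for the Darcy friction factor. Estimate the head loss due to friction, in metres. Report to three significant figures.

V = 4Q/(πD²) = 4·0.133/(π·0.239²) = 2.965 m/s
Re = VD/ν = 2.965·0.239/9.99×10^-7 = 7.09×10^5 → turbulent
ε/D = 0.050/239 = 2.09×10^-4
Swamee-Jain: f = 0.01519
h_f = f(L/D)V²/(2g) = 0.01519·(1750/0.239)·2.965²/(2·9.81) = 49.82 m

h_f ≈ 49.8 m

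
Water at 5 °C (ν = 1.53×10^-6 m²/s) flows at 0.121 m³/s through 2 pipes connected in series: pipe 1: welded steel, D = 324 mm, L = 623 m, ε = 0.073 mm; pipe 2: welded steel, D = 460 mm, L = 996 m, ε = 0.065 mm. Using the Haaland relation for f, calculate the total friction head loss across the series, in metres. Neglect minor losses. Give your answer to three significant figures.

Pipe 1: V = 1.468 m/s, Re = 3.11×10^5, ε/D = 2.25×10^-4, f = 0.01620, h_1 = f(L/D)V²/2g = 3.419 m
Pipe 2: V = 0.7281 m/s, Re = 2.19×10^5, ε/D = 1.41×10^-4, f = 0.01626, h_2 = f(L/D)V²/2g = 0.9513 m
Series → Q common, losses add: H = Σh = 4.370 m

H ≈ 4.37 m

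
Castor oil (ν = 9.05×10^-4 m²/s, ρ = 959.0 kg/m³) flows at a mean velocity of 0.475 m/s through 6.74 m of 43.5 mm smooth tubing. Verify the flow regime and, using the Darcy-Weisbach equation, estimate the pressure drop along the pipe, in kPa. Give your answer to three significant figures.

Re = VD/ν = 0.475·0.04350/9.05×10^-4 = 22.8 → laminar (Re < 2300)
f = 64/Re = 2.803
h_f = f(L/D)V²/(2g) = 2.803·(6.74/0.04350)·0.475²/(2·9.81) = 4.995 m
Δp = ρg·h_f = 959.0·9.81·4.995 = 46.99 kPa

Δp ≈ 47.0 kPa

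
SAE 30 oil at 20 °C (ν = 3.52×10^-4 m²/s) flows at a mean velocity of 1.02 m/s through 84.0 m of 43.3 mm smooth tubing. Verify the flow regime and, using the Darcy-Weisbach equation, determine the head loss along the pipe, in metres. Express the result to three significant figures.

Re = VD/ν = 1.02·0.04330/3.52×10^-4 = 125 → laminar (Re < 2300)
f = 64/Re = 0.5101
h_f = f(L/D)V²/(2g) = 0.5101·(84.0/0.04330)·1.02²/(2·9.81) = 52.47 m

h_f ≈ 52.5 m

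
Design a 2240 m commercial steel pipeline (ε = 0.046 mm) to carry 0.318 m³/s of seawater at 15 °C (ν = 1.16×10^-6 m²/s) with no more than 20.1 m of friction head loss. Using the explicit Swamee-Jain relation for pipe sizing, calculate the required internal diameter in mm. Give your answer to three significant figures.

Swamee-Jain (Type III): D = 0.66·[ε^1.25·(LQ²/(gh_f))^4.75 + ν·Q^9.4·(L/(gh_f))^5.2]^0.04
LQ²/(gh_f) = 1.149; L/(gh_f) = 11.36
Term 1 = ε^1.25·(…)^4.75 = 7.32×10^-6; Term 2 = ν·Q^9.4·(…)^5.2 = 7.50×10^-6
D = 0.66·(7.32×10^-6 + 7.50×10^-6)^0.04 = 0.4230 m = 423 mm
Check: V = 2.26 m/s, Re = 8.25×10^5, f = 0.01386, h_f = 19.1 m ≈ 20.1 m ✓

D ≈ 423 mm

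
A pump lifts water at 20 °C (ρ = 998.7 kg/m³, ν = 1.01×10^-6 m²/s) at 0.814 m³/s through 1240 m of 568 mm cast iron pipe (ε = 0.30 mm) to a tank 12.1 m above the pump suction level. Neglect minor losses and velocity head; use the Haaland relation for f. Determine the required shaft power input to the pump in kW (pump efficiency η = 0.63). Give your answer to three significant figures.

P_shaft ≈ 403 kW

V = 4Q/(πD²) = 3.212 m/s; Re = 1.81×10^6; ε/D = 5.28×10^-4; f = 0.01718
h_f = f(L/D)V²/2g = 19.73 m
Total head H = z + h_f = 12.1 + 19.73 = 31.83 m
P_hyd = ρgQH = 998.7·9.81·0.814·31.83 = 253.8 kW
P_shaft = P_hyd/η = 253.8/0.63 = 402.9 kW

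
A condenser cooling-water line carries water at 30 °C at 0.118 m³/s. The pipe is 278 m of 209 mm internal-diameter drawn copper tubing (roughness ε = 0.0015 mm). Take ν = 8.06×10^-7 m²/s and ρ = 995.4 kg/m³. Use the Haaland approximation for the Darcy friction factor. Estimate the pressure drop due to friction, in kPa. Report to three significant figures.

V = 4Q/(πD²) = 4·0.118/(π·0.209²) = 3.440 m/s
Re = VD/ν = 3.440·0.209/8.06×10^-7 = 8.92×10^5 → turbulent
ε/D = 0.0015/209 = 7.18×10^-6
Haaland: f = 0.01193
h_f = f(L/D)V²/(2g) = 0.01193·(278/0.209)·3.440²/(2·9.81) = 9.568 m
Δp = ρg·h_f = 995.4·9.81·9.568 = 93.43 kPa

Δp ≈ 93.4 kPa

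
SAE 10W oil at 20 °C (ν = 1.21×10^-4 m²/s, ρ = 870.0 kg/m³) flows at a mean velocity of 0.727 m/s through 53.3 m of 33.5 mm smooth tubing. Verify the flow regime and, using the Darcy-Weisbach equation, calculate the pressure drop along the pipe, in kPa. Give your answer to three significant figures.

Δp ≈ 116 kPa

Re = VD/ν = 0.727·0.03350/1.21×10^-4 = 201 → laminar (Re < 2300)
f = 64/Re = 0.3180
h_f = f(L/D)V²/(2g) = 0.3180·(53.3/0.03350)·0.727²/(2·9.81) = 13.63 m
Δp = ρg·h_f = 870.0·9.81·13.63 = 116.3 kPa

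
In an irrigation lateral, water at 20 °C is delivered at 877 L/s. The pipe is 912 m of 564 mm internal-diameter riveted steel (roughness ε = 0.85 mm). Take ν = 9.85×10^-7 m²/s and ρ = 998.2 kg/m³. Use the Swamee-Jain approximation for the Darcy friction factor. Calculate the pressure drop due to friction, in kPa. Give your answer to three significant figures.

Δp ≈ 218 kPa

V = 4Q/(πD²) = 4·0.877/(π·0.564²) = 3.510 m/s
Re = VD/ν = 3.510·0.564/9.85×10^-7 = 2.01×10^6 → turbulent
ε/D = 0.85/564 = 0.00151
Swamee-Jain: f = 0.02192
h_f = f(L/D)V²/(2g) = 0.02192·(912/0.564)·3.510²/(2·9.81) = 22.26 m
Δp = ρg·h_f = 998.2·9.81·22.26 = 218.0 kPa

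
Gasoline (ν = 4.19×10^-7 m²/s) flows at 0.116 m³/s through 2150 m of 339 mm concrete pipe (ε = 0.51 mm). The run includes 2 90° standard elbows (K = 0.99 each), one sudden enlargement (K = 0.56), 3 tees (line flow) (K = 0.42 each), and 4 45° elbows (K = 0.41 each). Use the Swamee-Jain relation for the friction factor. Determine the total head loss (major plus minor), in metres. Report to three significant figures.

V = 4Q/(πD²) = 1.285 m/s; V²/2g = 0.08419 m
Re = 1.04×10^6, ε/D = 0.00150 → f = 0.02204 (Swamee-Jain)
Major: h_f = f(L/D)·V²/2g = 0.02204·6342·0.08419 = 11.77 m
Minor: ΣK = 5.44; h_m = ΣK·V²/2g = 0.4580 m
Total H_L = 11.77 + 0.4580 = 12.23 m

H_L ≈ 12.2 m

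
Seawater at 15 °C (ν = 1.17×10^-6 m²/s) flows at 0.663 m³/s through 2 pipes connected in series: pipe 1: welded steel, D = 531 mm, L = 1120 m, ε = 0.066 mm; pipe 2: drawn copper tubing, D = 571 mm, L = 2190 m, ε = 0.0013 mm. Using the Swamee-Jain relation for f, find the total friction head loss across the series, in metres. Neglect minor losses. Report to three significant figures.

H ≈ 27.8 m

Pipe 1: V = 2.994 m/s, Re = 1.36×10^6, ε/D = 1.24×10^-4, f = 0.01357, h_1 = f(L/D)V²/2g = 13.07 m
Pipe 2: V = 2.589 m/s, Re = 1.26×10^6, ε/D = 2.28×10^-6, f = 0.01123, h_2 = f(L/D)V²/2g = 14.72 m
Series → Q common, losses add: H = Σh = 27.79 m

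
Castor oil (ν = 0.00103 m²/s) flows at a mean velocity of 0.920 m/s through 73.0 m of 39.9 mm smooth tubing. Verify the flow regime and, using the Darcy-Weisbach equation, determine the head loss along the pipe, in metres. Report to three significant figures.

Re = VD/ν = 0.920·0.03990/0.00103 = 35.6 → laminar (Re < 2300)
f = 64/Re = 1.796
h_f = f(L/D)V²/(2g) = 1.796·(73.0/0.03990)·0.920²/(2·9.81) = 141.7 m

h_f ≈ 142 m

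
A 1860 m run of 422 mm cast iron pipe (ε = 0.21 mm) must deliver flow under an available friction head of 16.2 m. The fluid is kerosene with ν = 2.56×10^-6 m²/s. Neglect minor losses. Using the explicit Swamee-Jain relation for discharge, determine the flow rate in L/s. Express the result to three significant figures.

Swamee-Jain (Type II): Q = -0.965·√(gD⁵h_f/L)·ln[ε/(3.7D) + √(3.17ν²L/(gD³h_f))]
√(gD⁵h_f/L) = √(9.81·0.422⁵·16.2/1860) = 0.03382
ε/(3.7D) = 1.34×10^-4; √(3.17ν²L/(gD³h_f)) = 5.69×10^-5
Q = -0.965·0.03382·ln(1.914×10^-4) = 0.2794 m³/s
Check: V = 2.00 m/s, Re = 3.29×10^5, f = 0.01820, h_f = 16.3 m ≈ 16.2 m ✓

Q ≈ 279 L/s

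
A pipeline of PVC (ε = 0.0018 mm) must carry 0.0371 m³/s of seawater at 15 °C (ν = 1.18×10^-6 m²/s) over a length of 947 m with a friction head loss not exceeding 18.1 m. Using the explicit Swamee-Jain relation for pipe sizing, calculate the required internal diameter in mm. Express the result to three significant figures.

D ≈ 157 mm

Swamee-Jain (Type III): D = 0.66·[ε^1.25·(LQ²/(gh_f))^4.75 + ν·Q^9.4·(L/(gh_f))^5.2]^0.04
LQ²/(gh_f) = 0.007341; L/(gh_f) = 5.333
Term 1 = ε^1.25·(…)^4.75 = 4.80×10^-18; Term 2 = ν·Q^9.4·(…)^5.2 = 2.54×10^-16
D = 0.66·(4.80×10^-18 + 2.54×10^-16)^0.04 = 0.1571 m = 157 mm
Check: V = 1.92 m/s, Re = 2.55×10^5, f = 0.01495, h_f = 16.8 m ≈ 18.1 m ✓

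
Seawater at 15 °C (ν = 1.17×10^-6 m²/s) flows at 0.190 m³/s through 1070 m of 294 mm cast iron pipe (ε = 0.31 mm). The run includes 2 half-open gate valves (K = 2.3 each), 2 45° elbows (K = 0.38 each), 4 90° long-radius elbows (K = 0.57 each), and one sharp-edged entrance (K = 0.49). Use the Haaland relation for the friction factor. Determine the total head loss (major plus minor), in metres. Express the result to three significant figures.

V = 4Q/(πD²) = 2.799 m/s; V²/2g = 0.3992 m
Re = 7.03×10^5, ε/D = 0.00105 → f = 0.02029 (Haaland)
Major: h_f = f(L/D)·V²/2g = 0.02029·3639·0.3992 = 29.49 m
Minor: ΣK = 8.13; h_m = ΣK·V²/2g = 3.246 m
Total H_L = 29.49 + 3.246 = 32.73 m

H_L ≈ 32.7 m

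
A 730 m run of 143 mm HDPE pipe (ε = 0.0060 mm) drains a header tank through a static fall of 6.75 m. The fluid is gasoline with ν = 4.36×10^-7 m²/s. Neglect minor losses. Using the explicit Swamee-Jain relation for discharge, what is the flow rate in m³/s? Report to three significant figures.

Q ≈ 0.0219 m³/s

Swamee-Jain (Type II): Q = -0.965·√(gD⁵h_f/L)·ln[ε/(3.7D) + √(3.17ν²L/(gD³h_f))]
√(gD⁵h_f/L) = √(9.81·0.143⁵·6.75/730) = 0.002329
ε/(3.7D) = 1.13×10^-5; √(3.17ν²L/(gD³h_f)) = 4.77×10^-5
Q = -0.965·0.002329·ln(5.900×10^-5) = 0.02189 m³/s
Check: V = 1.36 m/s, Re = 4.47×10^5, f = 0.01395, h_f = 6.74 m ≈ 6.75 m ✓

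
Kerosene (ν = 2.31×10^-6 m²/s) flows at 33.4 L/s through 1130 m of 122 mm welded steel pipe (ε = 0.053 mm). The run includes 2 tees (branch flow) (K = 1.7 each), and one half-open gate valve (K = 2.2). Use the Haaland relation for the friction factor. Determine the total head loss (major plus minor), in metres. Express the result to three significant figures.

V = 4Q/(πD²) = 2.857 m/s; V²/2g = 0.4161 m
Re = 1.51×10^5, ε/D = 4.34×10^-4 → f = 0.01882 (Haaland)
Major: h_f = f(L/D)·V²/2g = 0.01882·9262·0.4161 = 72.52 m
Minor: ΣK = 5.60; h_m = ΣK·V²/2g = 2.330 m
Total H_L = 72.52 + 2.330 = 74.85 m

H_L ≈ 74.8 m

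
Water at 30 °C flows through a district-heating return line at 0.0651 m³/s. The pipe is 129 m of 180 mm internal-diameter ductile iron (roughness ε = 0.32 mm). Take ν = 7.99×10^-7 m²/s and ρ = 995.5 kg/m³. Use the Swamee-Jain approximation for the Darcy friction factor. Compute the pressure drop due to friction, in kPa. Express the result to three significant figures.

Δp ≈ 54.1 kPa

V = 4Q/(πD²) = 4·0.0651/(π·0.180²) = 2.558 m/s
Re = VD/ν = 2.558·0.180/7.99×10^-7 = 5.76×10^5 → turbulent
ε/D = 0.32/180 = 0.00178
Swamee-Jain: f = 0.02316
h_f = f(L/D)V²/(2g) = 0.02316·(129/0.180)·2.558²/(2·9.81) = 5.536 m
Δp = ρg·h_f = 995.5·9.81·5.536 = 54.06 kPa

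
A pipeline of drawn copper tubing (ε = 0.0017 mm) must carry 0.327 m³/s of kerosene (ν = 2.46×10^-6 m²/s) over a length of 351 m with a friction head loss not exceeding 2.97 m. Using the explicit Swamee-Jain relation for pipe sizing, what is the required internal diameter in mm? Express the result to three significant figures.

D ≈ 434 mm

Swamee-Jain (Type III): D = 0.66·[ε^1.25·(LQ²/(gh_f))^4.75 + ν·Q^9.4·(L/(gh_f))^5.2]^0.04
LQ²/(gh_f) = 1.288; L/(gh_f) = 12.05
Term 1 = ε^1.25·(…)^4.75 = 2.04×10^-7; Term 2 = ν·Q^9.4·(…)^5.2 = 2.81×10^-5
D = 0.66·(2.04×10^-7 + 2.81×10^-5)^0.04 = 0.4341 m = 434 mm
Check: V = 2.21 m/s, Re = 3.90×10^5, f = 0.01375, h_f = 2.77 m ≈ 2.97 m ✓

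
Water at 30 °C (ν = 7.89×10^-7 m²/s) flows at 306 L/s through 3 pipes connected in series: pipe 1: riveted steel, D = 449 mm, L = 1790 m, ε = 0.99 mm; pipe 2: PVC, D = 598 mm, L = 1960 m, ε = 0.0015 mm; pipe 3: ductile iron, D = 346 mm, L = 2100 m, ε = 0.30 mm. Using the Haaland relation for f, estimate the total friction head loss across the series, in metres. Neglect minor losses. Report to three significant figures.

H ≈ 83.7 m

Pipe 1: V = 1.933 m/s, Re = 1.10×10^6, ε/D = 0.00220, f = 0.02423, h_1 = f(L/D)V²/2g = 18.39 m
Pipe 2: V = 1.090 m/s, Re = 8.26×10^5, ε/D = 2.51×10^-6, f = 0.01200, h_2 = f(L/D)V²/2g = 2.380 m
Pipe 3: V = 3.254 m/s, Re = 1.43×10^6, ε/D = 8.67×10^-4, f = 0.01922, h_3 = f(L/D)V²/2g = 62.96 m
Series → Q common, losses add: H = Σh = 83.73 m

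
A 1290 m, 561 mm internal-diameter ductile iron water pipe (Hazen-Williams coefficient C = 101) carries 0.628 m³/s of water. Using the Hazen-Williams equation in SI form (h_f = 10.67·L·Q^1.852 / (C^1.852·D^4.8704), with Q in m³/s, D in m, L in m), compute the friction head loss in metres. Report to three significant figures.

h_f ≈ 18.8 m

h_f = 10.67·1290·0.628^1.852 / (101^1.852·0.561^4.8704) = 18.85 m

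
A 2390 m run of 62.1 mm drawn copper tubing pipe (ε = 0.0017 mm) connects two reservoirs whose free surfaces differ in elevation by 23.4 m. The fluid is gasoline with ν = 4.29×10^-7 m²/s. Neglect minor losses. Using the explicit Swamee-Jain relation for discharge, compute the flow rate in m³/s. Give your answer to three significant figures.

Q ≈ 0.00250 m³/s

Swamee-Jain (Type II): Q = -0.965·√(gD⁵h_f/L)·ln[ε/(3.7D) + √(3.17ν²L/(gD³h_f))]
√(gD⁵h_f/L) = √(9.81·0.0621⁵·23.4/2390) = 2.978×10^-4
ε/(3.7D) = 7.40×10^-6; √(3.17ν²L/(gD³h_f)) = 1.59×10^-4
Q = -0.965·2.978×10^-4·ln(1.667×10^-4) = 0.002500 m³/s
Check: V = 0.826 m/s, Re = 1.19×10^5, f = 0.01740, h_f = 23.3 m ≈ 23.4 m ✓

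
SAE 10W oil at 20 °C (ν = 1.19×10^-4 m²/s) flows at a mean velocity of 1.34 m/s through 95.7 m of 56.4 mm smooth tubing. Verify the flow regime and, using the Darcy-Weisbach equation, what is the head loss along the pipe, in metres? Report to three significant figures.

Re = VD/ν = 1.34·0.05640/1.19×10^-4 = 635 → laminar (Re < 2300)
f = 64/Re = 0.1008
h_f = f(L/D)V²/(2g) = 0.1008·(95.7/0.05640)·1.34²/(2·9.81) = 15.65 m

h_f ≈ 15.6 m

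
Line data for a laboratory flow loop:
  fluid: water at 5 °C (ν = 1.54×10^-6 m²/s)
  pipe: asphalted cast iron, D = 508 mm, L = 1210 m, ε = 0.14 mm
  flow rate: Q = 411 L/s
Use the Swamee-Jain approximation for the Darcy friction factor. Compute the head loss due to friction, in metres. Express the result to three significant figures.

V = 4Q/(πD²) = 4·0.411/(π·0.508²) = 2.028 m/s
Re = VD/ν = 2.028·0.508/1.54×10^-6 = 6.69×10^5 → turbulent
ε/D = 0.14/508 = 2.76×10^-4
Swamee-Jain: f = 0.01587
h_f = f(L/D)V²/(2g) = 0.01587·(1210/0.508)·2.028²/(2·9.81) = 7.921 m

h_f ≈ 7.92 m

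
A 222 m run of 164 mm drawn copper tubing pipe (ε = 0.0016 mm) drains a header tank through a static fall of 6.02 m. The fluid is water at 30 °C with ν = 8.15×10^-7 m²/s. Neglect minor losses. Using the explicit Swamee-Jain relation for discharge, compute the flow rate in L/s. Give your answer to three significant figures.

Q ≈ 54.3 L/s

Swamee-Jain (Type II): Q = -0.965·√(gD⁵h_f/L)·ln[ε/(3.7D) + √(3.17ν²L/(gD³h_f))]
√(gD⁵h_f/L) = √(9.81·0.164⁵·6.02/222) = 0.005618
ε/(3.7D) = 2.64×10^-6; √(3.17ν²L/(gD³h_f)) = 4.24×10^-5
Q = -0.965·0.005618·ln(4.500×10^-5) = 0.05426 m³/s
Check: V = 2.57 m/s, Re = 5.17×10^5, f = 0.01317, h_f = 6.00 m ≈ 6.02 m ✓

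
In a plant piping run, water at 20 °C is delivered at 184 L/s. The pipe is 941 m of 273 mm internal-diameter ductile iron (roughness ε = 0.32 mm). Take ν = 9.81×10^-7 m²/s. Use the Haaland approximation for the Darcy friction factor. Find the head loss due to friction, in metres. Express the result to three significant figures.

V = 4Q/(πD²) = 4·0.184/(π·0.273²) = 3.143 m/s
Re = VD/ν = 3.143·0.273/9.81×10^-7 = 8.75×10^5 → turbulent
ε/D = 0.32/273 = 0.00117
Haaland: f = 0.02073
h_f = f(L/D)V²/(2g) = 0.02073·(941/0.273)·3.143²/(2·9.81) = 35.98 m

h_f ≈ 36.0 m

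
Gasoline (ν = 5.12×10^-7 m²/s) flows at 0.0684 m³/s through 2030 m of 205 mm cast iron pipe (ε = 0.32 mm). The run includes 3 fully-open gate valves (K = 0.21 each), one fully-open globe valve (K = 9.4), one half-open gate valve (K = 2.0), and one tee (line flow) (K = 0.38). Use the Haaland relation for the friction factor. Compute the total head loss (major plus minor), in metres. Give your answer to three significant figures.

V = 4Q/(πD²) = 2.072 m/s; V²/2g = 0.2189 m
Re = 8.30×10^5, ε/D = 0.00156 → f = 0.02223 (Haaland)
Major: h_f = f(L/D)·V²/2g = 0.02223·9902·0.2189 = 48.18 m
Minor: ΣK = 12.4; h_m = ΣK·V²/2g = 2.716 m
Total H_L = 48.18 + 2.716 = 50.89 m

H_L ≈ 50.9 m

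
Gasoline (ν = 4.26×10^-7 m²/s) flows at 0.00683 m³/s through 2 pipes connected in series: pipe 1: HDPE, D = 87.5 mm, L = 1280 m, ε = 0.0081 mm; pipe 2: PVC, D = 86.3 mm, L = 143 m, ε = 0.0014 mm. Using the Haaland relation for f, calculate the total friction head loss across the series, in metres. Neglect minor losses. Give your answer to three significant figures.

H ≈ 16.9 m

Pipe 1: V = 1.136 m/s, Re = 2.33×10^5, ε/D = 9.26×10^-5, f = 0.01575, h_1 = f(L/D)V²/2g = 15.15 m
Pipe 2: V = 1.168 m/s, Re = 2.37×10^5, ε/D = 1.62×10^-5, f = 0.01512, h_2 = f(L/D)V²/2g = 1.741 m
Series → Q common, losses add: H = Σh = 16.89 m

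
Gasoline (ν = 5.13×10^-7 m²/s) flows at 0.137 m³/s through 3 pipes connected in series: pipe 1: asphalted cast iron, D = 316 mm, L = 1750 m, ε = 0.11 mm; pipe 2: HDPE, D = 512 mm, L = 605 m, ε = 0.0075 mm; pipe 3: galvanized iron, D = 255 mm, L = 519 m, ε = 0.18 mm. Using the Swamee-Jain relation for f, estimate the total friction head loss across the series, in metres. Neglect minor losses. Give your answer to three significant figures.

H ≈ 28.0 m

Pipe 1: V = 1.747 m/s, Re = 1.08×10^6, ε/D = 3.48×10^-4, f = 0.01612, h_1 = f(L/D)V²/2g = 13.89 m
Pipe 2: V = 0.6654 m/s, Re = 6.64×10^5, ε/D = 1.46×10^-5, f = 0.01273, h_2 = f(L/D)V²/2g = 0.3394 m
Pipe 3: V = 2.683 m/s, Re = 1.33×10^6, ε/D = 7.06×10^-4, f = 0.01845, h_3 = f(L/D)V²/2g = 13.77 m
Series → Q common, losses add: H = Σh = 28.00 m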